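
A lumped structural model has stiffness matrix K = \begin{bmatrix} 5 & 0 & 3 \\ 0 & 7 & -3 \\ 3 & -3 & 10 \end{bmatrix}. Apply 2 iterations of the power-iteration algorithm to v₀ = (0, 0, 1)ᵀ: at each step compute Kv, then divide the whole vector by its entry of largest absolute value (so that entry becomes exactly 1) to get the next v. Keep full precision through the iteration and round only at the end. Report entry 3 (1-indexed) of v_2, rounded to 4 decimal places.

1.0000

Kv0 = (3.00000, -3.00000, 10.00000); divide by 10.00000 → v1 = (0.30000, -0.30000, 1.00000)
Kv1 = (4.50000, -5.10000, 11.80000); divide by 11.80000 → v2 = (0.38136, -0.43220, 1.00000)
Requested entry of v2: 118/118 = 1.0000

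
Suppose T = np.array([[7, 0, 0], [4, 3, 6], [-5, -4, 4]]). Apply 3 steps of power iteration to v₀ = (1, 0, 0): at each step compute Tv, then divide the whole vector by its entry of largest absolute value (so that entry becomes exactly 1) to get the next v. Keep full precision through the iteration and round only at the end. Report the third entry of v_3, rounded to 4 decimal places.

1.0000

Tv0 = (7.00000, 4.00000, -5.00000); divide by 7.00000 → v1 = (1.00000, 0.57143, -0.71429)
Tv1 = (7.00000, 1.42857, -10.14286); divide by -10.14286 → v2 = (-0.69014, -0.14085, 1.00000)
Tv2 = (-4.83099, 2.81690, 8.01408); divide by 8.01408 → v3 = (-0.60281, 0.35149, 1.00000)
Requested entry of v3: -569/-569 = 1.0000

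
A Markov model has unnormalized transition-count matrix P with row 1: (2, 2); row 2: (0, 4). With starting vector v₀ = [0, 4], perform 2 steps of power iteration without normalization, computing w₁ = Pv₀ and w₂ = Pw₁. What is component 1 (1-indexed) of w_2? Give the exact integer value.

48

w1 = Pv₀ = (2·0 + 2·4; 0·0 + 4·4) = (8, 16)
w2 = Pw1 = (2·8 + 2·16; 0·8 + 4·16) = (48, 64)
The requested component of w2 is 48.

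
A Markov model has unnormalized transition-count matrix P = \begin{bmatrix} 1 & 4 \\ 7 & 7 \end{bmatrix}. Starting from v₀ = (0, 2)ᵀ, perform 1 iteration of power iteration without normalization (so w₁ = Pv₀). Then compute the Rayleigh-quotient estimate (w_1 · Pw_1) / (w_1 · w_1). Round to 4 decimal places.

w1 = Pv₀ = (8, 14)
Pw1 = (64, 154)
w1·Pw1 = 8·64 + 14·154 = 2668; w1·w1 = 8·8 + 14·14 = 260
λ ≈ 2668/260 = 10.2615

10.2615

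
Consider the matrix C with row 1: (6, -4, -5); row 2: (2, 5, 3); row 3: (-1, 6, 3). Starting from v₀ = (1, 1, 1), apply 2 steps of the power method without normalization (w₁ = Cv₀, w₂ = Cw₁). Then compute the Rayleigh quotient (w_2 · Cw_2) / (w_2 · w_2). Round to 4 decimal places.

w1 = Cv₀ = (6·1 + (-4)·1 + (-5)·1; 2·1 + 5·1 + 3·1; (-1)·1 + 6·1 + 3·1) = (-3, 10, 8)
w2 = Cw1 = (6·(-3) + (-4)·10 + (-5)·8; 2·(-3) + 5·10 + 3·8; (-1)·(-3) + 6·10 + 3·8) = (-98, 68, 87)
Cw2 = (-1295, 405, 767)
w2·Cw2 = (-98)·(-1295) + 68·405 + 87·767 = 221179; w2·w2 = (-98)·(-98) + 68·68 + 87·87 = 21797
λ ≈ 221179/21797 = 10.1472

λ ≈ 10.1472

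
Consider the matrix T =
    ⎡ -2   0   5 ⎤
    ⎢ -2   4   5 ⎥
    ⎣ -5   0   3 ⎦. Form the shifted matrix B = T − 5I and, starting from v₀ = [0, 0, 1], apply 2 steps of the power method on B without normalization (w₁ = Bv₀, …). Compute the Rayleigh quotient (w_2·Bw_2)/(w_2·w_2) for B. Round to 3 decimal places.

-4.952

B = T − 5I has rows (-7, 0, 5); (-2, -1, 5); (-5, 0, -2)
w1 = Bv₀ = (5, 5, -2)
w2 = Bw1 = (-45, -25, -21)
Bw2 = (210, 10, 267)
w2·Bw2 = -15307; w2·w2 = 3091; μ ≈ -15307/3091 = -4.952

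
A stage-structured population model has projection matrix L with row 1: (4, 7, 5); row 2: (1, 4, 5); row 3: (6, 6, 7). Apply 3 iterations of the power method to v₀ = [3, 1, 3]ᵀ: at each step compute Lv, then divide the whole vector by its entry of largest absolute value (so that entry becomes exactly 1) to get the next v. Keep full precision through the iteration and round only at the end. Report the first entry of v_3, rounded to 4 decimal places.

0.7960

Lv0 = (34.00000, 22.00000, 45.00000); divide by 45.00000 → v1 = (0.75556, 0.48889, 1.00000)
Lv1 = (11.44444, 7.71111, 14.46667); divide by 14.46667 → v2 = (0.79109, 0.53303, 1.00000)
Lv2 = (11.89555, 7.92320, 14.94470); divide by 14.94470 → v3 = (0.79597, 0.53017, 1.00000)
Requested entry of v3: 7744/9729 = 0.7960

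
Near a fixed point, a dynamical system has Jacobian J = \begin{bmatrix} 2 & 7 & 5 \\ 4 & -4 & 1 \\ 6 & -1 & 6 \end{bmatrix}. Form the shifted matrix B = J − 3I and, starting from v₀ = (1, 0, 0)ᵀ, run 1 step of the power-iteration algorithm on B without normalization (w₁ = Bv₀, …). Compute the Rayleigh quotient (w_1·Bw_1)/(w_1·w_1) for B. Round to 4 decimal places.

-2.1698

B = J − 3I has rows (-1, 7, 5); (4, -7, 1); (6, -1, 3)
w1 = Bv₀ = (-1, 4, 6)
Bw1 = (59, -26, 8)
w1·Bw1 = -115; w1·w1 = 53; μ ≈ -115/53 = -2.1698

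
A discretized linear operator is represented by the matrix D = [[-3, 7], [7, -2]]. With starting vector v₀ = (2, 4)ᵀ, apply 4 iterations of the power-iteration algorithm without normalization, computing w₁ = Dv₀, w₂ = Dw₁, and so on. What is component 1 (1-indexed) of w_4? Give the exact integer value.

w1 = Dv₀ = (22, 6)
w2 = Dw1 = (-24, 142)
w3 = Dw2 = (1066, -452)
w4 = Dw3 = (-6362, 8366)
The requested component of w4 is -6362.

-6362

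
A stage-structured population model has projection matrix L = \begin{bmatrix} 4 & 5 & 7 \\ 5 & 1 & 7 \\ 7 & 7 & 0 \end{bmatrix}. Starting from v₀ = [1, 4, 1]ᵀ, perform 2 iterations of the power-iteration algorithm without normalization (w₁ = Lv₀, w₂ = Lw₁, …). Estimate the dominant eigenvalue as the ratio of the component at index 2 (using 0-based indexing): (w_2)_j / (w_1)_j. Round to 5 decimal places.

λ ≈ 9.40000

w1 = Lv₀ = (4·1 + 5·4 + 7·1; 5·1 + 1·4 + 7·1; 7·1 + 7·4 + 0·1) = (31, 16, 35)
w2 = Lw1 = (4·31 + 5·16 + 7·35; 5·31 + 1·16 + 7·35; 7·31 + 7·16 + 0·35) = (449, 416, 329)
Ratio at component: 329 / 35 = 9.40000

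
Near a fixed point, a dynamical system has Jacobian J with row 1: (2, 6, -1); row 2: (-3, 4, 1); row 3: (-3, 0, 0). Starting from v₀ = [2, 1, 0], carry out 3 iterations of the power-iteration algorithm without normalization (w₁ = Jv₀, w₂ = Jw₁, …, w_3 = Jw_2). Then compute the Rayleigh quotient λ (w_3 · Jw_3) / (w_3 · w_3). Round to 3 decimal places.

w1 = Jv₀ = (2·2 + 6·1 + (-1)·0; (-3)·2 + 4·1 + 1·0; (-3)·2 + 0·1 + 0·0) = (10, -2, -6)
w2 = Jw1 = (2·10 + 6·(-2) + (-1)·(-6); (-3)·10 + 4·(-2) + 1·(-6); (-3)·10 + 0·(-2) + 0·(-6)) = (14, -44, -30)
w3 = Jw2 = (-206, -248, -42)
Jw3 = (-1858, -416, 618)
w3·Jw3 = (-206)·(-1858) + (-248)·(-416) + (-42)·618 = 459960; w3·w3 = (-206)·(-206) + (-248)·(-248) + (-42)·(-42) = 105704
λ ≈ 459960/105704 = 4.351

λ ≈ 4.351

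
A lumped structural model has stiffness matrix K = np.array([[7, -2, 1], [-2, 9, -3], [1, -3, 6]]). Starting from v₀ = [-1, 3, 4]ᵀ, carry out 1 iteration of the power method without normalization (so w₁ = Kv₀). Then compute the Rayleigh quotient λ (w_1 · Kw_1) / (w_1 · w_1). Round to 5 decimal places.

w1 = Kv₀ = (7·(-1) + (-2)·3 + 1·4; (-2)·(-1) + 9·3 + (-3)·4; 1·(-1) + (-3)·3 + 6·4) = (-9, 17, 14)
Kw1 = (-83, 129, 24)
w1·Kw1 = (-9)·(-83) + 17·129 + 14·24 = 3276; w1·w1 = (-9)·(-9) + 17·17 + 14·14 = 566
λ ≈ 3276/566 = 5.78799

λ ≈ 5.78799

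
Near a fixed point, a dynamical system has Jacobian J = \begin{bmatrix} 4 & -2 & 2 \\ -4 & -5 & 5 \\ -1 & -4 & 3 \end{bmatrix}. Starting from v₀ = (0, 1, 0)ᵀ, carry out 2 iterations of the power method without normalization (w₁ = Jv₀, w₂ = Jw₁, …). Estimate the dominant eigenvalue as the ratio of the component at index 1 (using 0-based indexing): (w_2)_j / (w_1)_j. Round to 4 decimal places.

w1 = Jv₀ = (4·0 + (-2)·1 + 2·0; (-4)·0 + (-5)·1 + 5·0; (-1)·0 + (-4)·1 + 3·0) = (-2, -5, -4)
w2 = Jw1 = (4·(-2) + (-2)·(-5) + 2·(-4); (-4)·(-2) + (-5)·(-5) + 5·(-4); (-1)·(-2) + (-4)·(-5) + 3·(-4)) = (-6, 13, 10)
Ratio at component: 13 / -5 = -2.6000

-2.6000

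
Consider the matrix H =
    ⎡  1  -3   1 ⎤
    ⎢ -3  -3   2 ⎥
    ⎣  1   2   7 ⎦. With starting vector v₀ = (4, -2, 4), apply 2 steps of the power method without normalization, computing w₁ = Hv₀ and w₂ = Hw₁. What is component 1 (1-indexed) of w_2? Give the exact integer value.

36

w1 = Hv₀ = (1·4 + (-3)·(-2) + 1·4; (-3)·4 + (-3)·(-2) + 2·4; 1·4 + 2·(-2) + 7·4) = (14, 2, 28)
w2 = Hw1 = (1·14 + (-3)·2 + 1·28; (-3)·14 + (-3)·2 + 2·28; 1·14 + 2·2 + 7·28) = (36, 8, 214)
The requested component of w2 is 36.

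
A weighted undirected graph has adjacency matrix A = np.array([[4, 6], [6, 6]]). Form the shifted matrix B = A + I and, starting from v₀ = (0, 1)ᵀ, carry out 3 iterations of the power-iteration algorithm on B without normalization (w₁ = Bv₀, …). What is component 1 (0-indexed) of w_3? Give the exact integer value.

1027

B = A + I has rows (5, 6); (6, 7)
w1 = Bv₀ = (6, 7)
w2 = Bw1 = (72, 85)
w3 = Bw2 = (870, 1027)
Requested component of w3: 1027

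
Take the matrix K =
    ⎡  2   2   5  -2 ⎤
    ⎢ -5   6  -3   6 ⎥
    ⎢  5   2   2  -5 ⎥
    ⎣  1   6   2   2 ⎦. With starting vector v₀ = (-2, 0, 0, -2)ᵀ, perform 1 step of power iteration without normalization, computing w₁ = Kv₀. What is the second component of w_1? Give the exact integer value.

-2

w1 = Kv₀ = (0, -2, 0, -6)
The requested component of w1 is -2.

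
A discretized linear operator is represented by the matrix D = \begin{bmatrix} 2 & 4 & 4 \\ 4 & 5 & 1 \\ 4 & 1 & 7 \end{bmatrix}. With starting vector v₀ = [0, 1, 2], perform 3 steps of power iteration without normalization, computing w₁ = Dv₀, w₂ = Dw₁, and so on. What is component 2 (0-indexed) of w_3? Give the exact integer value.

w1 = Dv₀ = (12, 7, 15)
w2 = Dw1 = (112, 98, 160)
w3 = Dw2 = (1256, 1098, 1666)
The requested component of w3 is 1666.

1666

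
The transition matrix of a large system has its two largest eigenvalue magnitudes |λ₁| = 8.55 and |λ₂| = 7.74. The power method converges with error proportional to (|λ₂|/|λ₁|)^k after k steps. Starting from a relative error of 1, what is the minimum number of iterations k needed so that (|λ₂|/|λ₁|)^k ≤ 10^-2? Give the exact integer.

47

|λ₂/λ₁| = 7.74/8.55 = 0.90526
Need k ≥ ln(10^-2) / ln(0.90526) = -4.6052 / -0.0995 ≈ 46.269
Smallest integer k satisfying the bound: 47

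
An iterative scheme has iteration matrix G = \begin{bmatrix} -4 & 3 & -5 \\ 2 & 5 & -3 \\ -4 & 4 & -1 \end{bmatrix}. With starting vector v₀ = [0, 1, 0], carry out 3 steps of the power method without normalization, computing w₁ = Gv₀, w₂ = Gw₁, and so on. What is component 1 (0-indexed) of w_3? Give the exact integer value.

49

w1 = Gv₀ = ((-4)·0 + 3·1 + (-5)·0; 2·0 + 5·1 + (-3)·0; (-4)·0 + 4·1 + (-1)·0) = (3, 5, 4)
w2 = Gw1 = ((-4)·3 + 3·5 + (-5)·4; 2·3 + 5·5 + (-3)·4; (-4)·3 + 4·5 + (-1)·4) = (-17, 19, 4)
w3 = Gw2 = (105, 49, 140)
The requested component of w3 is 49.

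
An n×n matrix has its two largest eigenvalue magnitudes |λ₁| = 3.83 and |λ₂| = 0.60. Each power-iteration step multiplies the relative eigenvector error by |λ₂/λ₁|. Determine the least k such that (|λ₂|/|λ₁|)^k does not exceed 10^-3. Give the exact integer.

|λ₂/λ₁| = 0.60/3.83 = 0.15666
Need k ≥ ln(10^-3) / ln(0.15666) = -6.9078 / -1.8537 ≈ 3.726
Smallest integer k satisfying the bound: 4

4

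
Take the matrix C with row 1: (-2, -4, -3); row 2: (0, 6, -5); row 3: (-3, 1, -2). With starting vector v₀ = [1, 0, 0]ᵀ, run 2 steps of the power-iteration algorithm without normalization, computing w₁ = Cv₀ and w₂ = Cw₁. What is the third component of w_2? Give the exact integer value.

w1 = Cv₀ = (-2, 0, -3)
w2 = Cw1 = (13, 15, 12)
The requested component of w2 is 12.

12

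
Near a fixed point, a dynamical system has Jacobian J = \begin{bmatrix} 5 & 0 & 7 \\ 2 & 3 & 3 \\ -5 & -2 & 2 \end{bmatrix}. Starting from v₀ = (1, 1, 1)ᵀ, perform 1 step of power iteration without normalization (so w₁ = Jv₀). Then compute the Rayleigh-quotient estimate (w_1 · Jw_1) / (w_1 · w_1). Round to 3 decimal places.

λ ≈ 4.266

w1 = Jv₀ = (5·1 + 0·1 + 7·1; 2·1 + 3·1 + 3·1; (-5)·1 + (-2)·1 + 2·1) = (12, 8, -5)
Jw1 = (25, 33, -86)
w1·Jw1 = 12·25 + 8·33 + (-5)·(-86) = 994; w1·w1 = 12·12 + 8·8 + (-5)·(-5) = 233
λ ≈ 994/233 = 4.266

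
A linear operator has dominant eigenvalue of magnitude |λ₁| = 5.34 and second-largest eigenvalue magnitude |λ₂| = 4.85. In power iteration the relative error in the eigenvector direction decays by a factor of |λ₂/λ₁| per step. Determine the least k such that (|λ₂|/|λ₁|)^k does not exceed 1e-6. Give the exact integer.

|λ₂/λ₁| = 4.85/5.34 = 0.90824
Need k ≥ ln(1e-6) / ln(0.90824) = -13.8155 / -0.0962 ≈ 143.542
Smallest integer k satisfying the bound: 144

144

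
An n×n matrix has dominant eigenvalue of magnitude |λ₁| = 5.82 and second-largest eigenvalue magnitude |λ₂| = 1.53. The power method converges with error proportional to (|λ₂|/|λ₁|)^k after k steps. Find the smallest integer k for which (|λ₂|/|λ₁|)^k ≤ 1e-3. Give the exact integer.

6

|λ₂/λ₁| = 1.53/5.82 = 0.26289
Need k ≥ ln(1e-3) / ln(0.26289) = -6.9078 / -1.3360 ≈ 5.170
Smallest integer k satisfying the bound: 6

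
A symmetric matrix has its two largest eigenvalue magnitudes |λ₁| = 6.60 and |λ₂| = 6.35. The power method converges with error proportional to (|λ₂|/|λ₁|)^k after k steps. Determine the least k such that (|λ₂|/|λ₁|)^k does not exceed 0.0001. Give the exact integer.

239

|λ₂/λ₁| = 6.35/6.60 = 0.96212
Need k ≥ ln(0.0001) / ln(0.96212) = -9.2103 / -0.0386 ≈ 238.518
Smallest integer k satisfying the bound: 239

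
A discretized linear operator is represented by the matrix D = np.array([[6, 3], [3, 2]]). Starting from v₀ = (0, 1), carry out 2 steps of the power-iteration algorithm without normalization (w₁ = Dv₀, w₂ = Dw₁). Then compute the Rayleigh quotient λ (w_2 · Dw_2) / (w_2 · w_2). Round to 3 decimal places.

λ ≈ 7.605

w1 = Dv₀ = (3, 2)
w2 = Dw1 = (24, 13)
Dw2 = (183, 98)
w2·Dw2 = 24·183 + 13·98 = 5666; w2·w2 = 24·24 + 13·13 = 745
λ ≈ 5666/745 = 7.605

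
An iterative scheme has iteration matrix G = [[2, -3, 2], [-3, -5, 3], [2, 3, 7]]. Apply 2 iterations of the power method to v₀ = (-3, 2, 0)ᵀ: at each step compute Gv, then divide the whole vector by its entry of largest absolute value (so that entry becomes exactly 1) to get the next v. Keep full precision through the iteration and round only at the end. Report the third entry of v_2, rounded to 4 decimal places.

Gv0 = (-12.00000, -1.00000, 0.00000); divide by -12.00000 → v1 = (1.00000, 0.08333, 0.00000)
Gv1 = (1.75000, -3.41667, 2.25000); divide by -3.41667 → v2 = (-0.51220, 1.00000, -0.65854)
Requested entry of v2: -27/41 = -0.6585

-0.6585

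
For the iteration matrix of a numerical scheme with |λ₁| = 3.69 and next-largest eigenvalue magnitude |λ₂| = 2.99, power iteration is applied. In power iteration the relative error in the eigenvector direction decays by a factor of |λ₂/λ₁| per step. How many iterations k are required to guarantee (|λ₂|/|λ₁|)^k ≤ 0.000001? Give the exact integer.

|λ₂/λ₁| = 2.99/3.69 = 0.81030
Need k ≥ ln(0.000001) / ln(0.81030) = -13.8155 / -0.2104 ≈ 65.678
Smallest integer k satisfying the bound: 66

66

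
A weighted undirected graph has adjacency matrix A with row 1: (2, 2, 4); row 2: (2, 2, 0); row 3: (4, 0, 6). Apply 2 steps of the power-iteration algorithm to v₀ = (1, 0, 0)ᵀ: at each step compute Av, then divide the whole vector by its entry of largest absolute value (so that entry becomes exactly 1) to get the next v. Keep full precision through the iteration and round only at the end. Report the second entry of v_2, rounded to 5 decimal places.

0.25000

Av0 = (2.000000, 2.000000, 4.000000); divide by 4.000000 → v1 = (0.500000, 0.500000, 1.000000)
Av1 = (6.000000, 2.000000, 8.000000); divide by 8.000000 → v2 = (0.750000, 0.250000, 1.000000)
Requested entry of v2: 8/32 = 0.25000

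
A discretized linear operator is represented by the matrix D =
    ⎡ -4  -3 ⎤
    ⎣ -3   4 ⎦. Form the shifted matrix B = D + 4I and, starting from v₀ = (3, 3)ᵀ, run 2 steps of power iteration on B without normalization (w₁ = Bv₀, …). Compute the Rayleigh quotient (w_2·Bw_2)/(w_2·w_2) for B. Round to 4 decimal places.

μ ≈ 8.9939

B = D + 4I has rows (0, -3); (-3, 8)
w1 = Bv₀ = (0·3 + (-3)·3; (-3)·3 + 8·3) = (-9, 15)
w2 = Bw1 = (0·(-9) + (-3)·15; (-3)·(-9) + 8·15) = (-45, 147)
Bw2 = (-441, 1311)
w2·Bw2 = 212562; w2·w2 = 23634; μ ≈ 212562/23634 = 8.9939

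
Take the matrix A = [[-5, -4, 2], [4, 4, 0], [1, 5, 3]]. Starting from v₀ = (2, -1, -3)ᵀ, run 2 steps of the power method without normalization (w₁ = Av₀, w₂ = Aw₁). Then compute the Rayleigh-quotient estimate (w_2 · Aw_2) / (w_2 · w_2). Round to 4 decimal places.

3.2826

w1 = Av₀ = (-12, 4, -12)
w2 = Aw1 = (20, -32, -28)
Aw2 = (-28, -48, -224)
w2·Aw2 = 20·(-28) + (-32)·(-48) + (-28)·(-224) = 7248; w2·w2 = 20·20 + (-32)·(-32) + (-28)·(-28) = 2208
λ ≈ 7248/2208 = 3.2826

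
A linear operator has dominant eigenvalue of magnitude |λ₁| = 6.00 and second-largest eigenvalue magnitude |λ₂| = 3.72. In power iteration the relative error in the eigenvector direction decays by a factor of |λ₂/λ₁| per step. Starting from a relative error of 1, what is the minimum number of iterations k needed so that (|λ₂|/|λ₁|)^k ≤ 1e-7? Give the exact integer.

34

|λ₂/λ₁| = 3.72/6.00 = 0.62000
Need k ≥ ln(1e-7) / ln(0.62000) = -16.1181 / -0.4780 ≈ 33.717
Smallest integer k satisfying the bound: 34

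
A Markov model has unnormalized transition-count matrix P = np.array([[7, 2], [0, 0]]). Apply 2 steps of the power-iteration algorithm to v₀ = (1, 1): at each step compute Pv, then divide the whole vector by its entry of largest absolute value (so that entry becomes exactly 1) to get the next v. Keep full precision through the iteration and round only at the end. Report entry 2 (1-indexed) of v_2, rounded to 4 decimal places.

Pv0 = (9.00000, 0.00000); divide by 9.00000 → v1 = (1.00000, 0.00000)
Pv1 = (7.00000, 0.00000); divide by 7.00000 → v2 = (1.00000, 0.00000)
Requested entry of v2: 0/63 = 0.0000

0.0000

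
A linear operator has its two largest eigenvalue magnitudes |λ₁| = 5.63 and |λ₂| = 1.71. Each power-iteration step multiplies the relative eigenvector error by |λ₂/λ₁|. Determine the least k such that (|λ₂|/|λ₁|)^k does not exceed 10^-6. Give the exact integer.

|λ₂/λ₁| = 1.71/5.63 = 0.30373
Need k ≥ ln(10^-6) / ln(0.30373) = -13.8155 / -1.1916 ≈ 11.594
Smallest integer k satisfying the bound: 12

12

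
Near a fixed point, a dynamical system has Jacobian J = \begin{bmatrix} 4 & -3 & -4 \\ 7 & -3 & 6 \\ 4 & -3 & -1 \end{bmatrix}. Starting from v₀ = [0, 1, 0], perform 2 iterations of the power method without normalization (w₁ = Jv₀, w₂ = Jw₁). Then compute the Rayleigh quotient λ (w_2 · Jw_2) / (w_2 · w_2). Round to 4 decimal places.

λ ≈ -3.5229

w1 = Jv₀ = (4·0 + (-3)·1 + (-4)·0; 7·0 + (-3)·1 + 6·0; 4·0 + (-3)·1 + (-1)·0) = (-3, -3, -3)
w2 = Jw1 = (4·(-3) + (-3)·(-3) + (-4)·(-3); 7·(-3) + (-3)·(-3) + 6·(-3); 4·(-3) + (-3)·(-3) + (-1)·(-3)) = (9, -30, 0)
Jw2 = (126, 153, 126)
w2·Jw2 = 9·126 + (-30)·153 + 0·126 = -3456; w2·w2 = 9·9 + (-30)·(-30) + 0·0 = 981
λ ≈ -3456/981 = -3.5229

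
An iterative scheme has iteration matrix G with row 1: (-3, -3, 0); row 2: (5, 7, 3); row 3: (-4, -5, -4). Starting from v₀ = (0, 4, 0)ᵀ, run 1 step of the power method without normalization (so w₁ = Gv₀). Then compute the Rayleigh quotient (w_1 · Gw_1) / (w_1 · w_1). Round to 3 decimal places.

w1 = Gv₀ = ((-3)·0 + (-3)·4 + 0·0; 5·0 + 7·4 + 3·0; (-4)·0 + (-5)·4 + (-4)·0) = (-12, 28, -20)
Gw1 = (-48, 76, -12)
w1·Gw1 = (-12)·(-48) + 28·76 + (-20)·(-12) = 2944; w1·w1 = (-12)·(-12) + 28·28 + (-20)·(-20) = 1328
λ ≈ 2944/1328 = 2.217

λ ≈ 2.217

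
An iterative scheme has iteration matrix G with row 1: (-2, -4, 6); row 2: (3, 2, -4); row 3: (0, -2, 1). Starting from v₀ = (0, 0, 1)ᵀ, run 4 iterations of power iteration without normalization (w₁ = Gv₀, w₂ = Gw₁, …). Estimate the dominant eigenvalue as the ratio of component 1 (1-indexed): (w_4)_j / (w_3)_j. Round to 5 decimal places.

w1 = Gv₀ = ((-2)·0 + (-4)·0 + 6·1; 3·0 + 2·0 + (-4)·1; 0·0 + (-2)·0 + 1·1) = (6, -4, 1)
w2 = Gw1 = ((-2)·6 + (-4)·(-4) + 6·1; 3·6 + 2·(-4) + (-4)·1; 0·6 + (-2)·(-4) + 1·1) = (10, 6, 9)
w3 = Gw2 = (10, 6, -3)
w4 = Gw3 = (-62, 54, -15)
Ratio at component: -62 / 10 = -6.20000

λ ≈ -6.20000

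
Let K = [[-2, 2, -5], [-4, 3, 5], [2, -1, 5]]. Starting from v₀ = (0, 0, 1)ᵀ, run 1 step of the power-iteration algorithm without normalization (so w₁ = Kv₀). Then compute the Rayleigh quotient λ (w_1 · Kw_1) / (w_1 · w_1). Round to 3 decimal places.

5.000

w1 = Kv₀ = (-5, 5, 5)
Kw1 = (-5, 60, 10)
w1·Kw1 = (-5)·(-5) + 5·60 + 5·10 = 375; w1·w1 = (-5)·(-5) + 5·5 + 5·5 = 75
λ ≈ 375/75 = 5.000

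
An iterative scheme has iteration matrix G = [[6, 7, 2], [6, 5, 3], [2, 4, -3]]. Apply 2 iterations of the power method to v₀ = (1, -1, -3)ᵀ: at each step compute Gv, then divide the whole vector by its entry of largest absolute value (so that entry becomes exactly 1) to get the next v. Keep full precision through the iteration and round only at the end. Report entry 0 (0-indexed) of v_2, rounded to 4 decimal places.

Gv0 = (-7.00000, -8.00000, 7.00000); divide by -8.00000 → v1 = (0.87500, 1.00000, -0.87500)
Gv1 = (10.50000, 7.62500, 8.37500); divide by 10.50000 → v2 = (1.00000, 0.72619, 0.79762)
Requested entry of v2: -84/-84 = 1.0000

1.0000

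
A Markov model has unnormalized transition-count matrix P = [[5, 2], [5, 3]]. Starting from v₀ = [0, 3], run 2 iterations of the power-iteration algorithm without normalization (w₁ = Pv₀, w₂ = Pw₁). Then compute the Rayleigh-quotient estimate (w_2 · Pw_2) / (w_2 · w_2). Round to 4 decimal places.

w1 = Pv₀ = (5·0 + 2·3; 5·0 + 3·3) = (6, 9)
w2 = Pw1 = (5·6 + 2·9; 5·6 + 3·9) = (48, 57)
Pw2 = (354, 411)
w2·Pw2 = 48·354 + 57·411 = 40419; w2·w2 = 48·48 + 57·57 = 5553
λ ≈ 40419/5553 = 7.2788

7.2788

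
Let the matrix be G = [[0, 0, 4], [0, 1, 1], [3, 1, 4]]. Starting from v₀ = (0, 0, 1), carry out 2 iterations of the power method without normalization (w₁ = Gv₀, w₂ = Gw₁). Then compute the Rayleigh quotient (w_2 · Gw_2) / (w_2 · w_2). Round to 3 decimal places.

w1 = Gv₀ = (4, 1, 4)
w2 = Gw1 = (16, 5, 29)
Gw2 = (116, 34, 169)
w2·Gw2 = 16·116 + 5·34 + 29·169 = 6927; w2·w2 = 16·16 + 5·5 + 29·29 = 1122
λ ≈ 6927/1122 = 6.174

λ ≈ 6.174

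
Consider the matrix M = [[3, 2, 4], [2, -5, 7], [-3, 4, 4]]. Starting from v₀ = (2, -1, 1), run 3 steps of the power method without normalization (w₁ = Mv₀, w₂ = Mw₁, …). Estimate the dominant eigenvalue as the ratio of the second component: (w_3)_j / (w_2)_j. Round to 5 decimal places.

-6.66038

w1 = Mv₀ = (8, 16, -6)
w2 = Mw1 = (32, -106, 16)
w3 = Mw2 = (-52, 706, -456)
Ratio at component: 706 / -106 = -6.66038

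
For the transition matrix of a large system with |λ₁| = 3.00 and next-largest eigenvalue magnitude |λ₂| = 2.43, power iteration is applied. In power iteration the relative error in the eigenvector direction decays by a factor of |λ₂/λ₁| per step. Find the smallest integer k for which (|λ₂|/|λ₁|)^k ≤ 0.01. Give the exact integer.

22

|λ₂/λ₁| = 2.43/3.00 = 0.81000
Need k ≥ ln(0.01) / ln(0.81000) = -4.6052 / -0.2107 ≈ 21.854
Smallest integer k satisfying the bound: 22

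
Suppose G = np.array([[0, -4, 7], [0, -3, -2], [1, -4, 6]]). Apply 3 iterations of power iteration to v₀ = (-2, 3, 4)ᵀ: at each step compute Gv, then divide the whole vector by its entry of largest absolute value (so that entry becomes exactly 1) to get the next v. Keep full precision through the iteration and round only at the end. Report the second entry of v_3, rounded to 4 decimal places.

Gv0 = (16.00000, -17.00000, 10.00000); divide by -17.00000 → v1 = (-0.94118, 1.00000, -0.58824)
Gv1 = (-8.11765, -1.82353, -8.47059); divide by -8.47059 → v2 = (0.95833, 0.21528, 1.00000)
Gv2 = (6.13889, -2.64583, 6.09722); divide by 6.13889 → v3 = (1.00000, -0.43100, 0.99321)
Requested entry of v3: -381/884 = -0.4310

-0.4310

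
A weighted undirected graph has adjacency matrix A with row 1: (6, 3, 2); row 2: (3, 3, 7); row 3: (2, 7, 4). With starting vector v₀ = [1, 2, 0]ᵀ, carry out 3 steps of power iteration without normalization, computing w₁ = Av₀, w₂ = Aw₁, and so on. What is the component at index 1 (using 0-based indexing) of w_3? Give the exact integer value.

1975

w1 = Av₀ = (6·1 + 3·2 + 2·0; 3·1 + 3·2 + 7·0; 2·1 + 7·2 + 4·0) = (12, 9, 16)
w2 = Aw1 = (6·12 + 3·9 + 2·16; 3·12 + 3·9 + 7·16; 2·12 + 7·9 + 4·16) = (131, 175, 151)
w3 = Aw2 = (1613, 1975, 2091)
The requested component of w3 is 1975.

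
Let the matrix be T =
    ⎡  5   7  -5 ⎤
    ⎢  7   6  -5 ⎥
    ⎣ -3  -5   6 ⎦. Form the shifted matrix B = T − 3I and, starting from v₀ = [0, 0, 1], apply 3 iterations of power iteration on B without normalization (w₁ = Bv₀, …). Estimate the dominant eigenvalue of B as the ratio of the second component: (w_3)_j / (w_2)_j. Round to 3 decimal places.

B = T − 3I has rows (2, 7, -5); (7, 3, -5); (-3, -5, 3)
w1 = Bv₀ = (2·0 + 7·0 + (-5)·1; 7·0 + 3·0 + (-5)·1; (-3)·0 + (-5)·0 + 3·1) = (-5, -5, 3)
w2 = Bw1 = (2·(-5) + 7·(-5) + (-5)·3; 7·(-5) + 3·(-5) + (-5)·3; (-3)·(-5) + (-5)·(-5) + 3·3) = (-60, -65, 49)
w3 = Bw2 = (-820, -860, 652)
Ratio: -860/-65 = 13.231

μ ≈ 13.231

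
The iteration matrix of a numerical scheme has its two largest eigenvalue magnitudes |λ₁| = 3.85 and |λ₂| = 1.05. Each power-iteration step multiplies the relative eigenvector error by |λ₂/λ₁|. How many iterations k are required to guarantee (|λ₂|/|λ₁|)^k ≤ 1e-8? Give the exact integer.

15

|λ₂/λ₁| = 1.05/3.85 = 0.27273
Need k ≥ ln(1e-8) / ln(0.27273) = -18.4207 / -1.2993 ≈ 14.178
Smallest integer k satisfying the bound: 15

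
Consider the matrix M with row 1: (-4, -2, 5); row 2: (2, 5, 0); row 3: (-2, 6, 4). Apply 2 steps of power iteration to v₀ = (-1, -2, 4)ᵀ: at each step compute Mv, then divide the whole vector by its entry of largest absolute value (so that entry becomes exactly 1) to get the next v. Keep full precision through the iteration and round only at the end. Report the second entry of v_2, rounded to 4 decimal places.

0.0385

Mv0 = (28.00000, -12.00000, 6.00000); divide by 28.00000 → v1 = (1.00000, -0.42857, 0.21429)
Mv1 = (-2.07143, -0.14286, -3.71429); divide by -3.71429 → v2 = (0.55769, 0.03846, 1.00000)
Requested entry of v2: -4/-104 = 0.0385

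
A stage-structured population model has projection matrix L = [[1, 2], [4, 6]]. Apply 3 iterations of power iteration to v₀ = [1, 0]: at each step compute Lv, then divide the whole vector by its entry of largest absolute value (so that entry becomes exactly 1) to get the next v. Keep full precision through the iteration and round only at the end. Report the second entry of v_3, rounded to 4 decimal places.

1.0000

Lv0 = (1.00000, 4.00000); divide by 4.00000 → v1 = (0.25000, 1.00000)
Lv1 = (2.25000, 7.00000); divide by 7.00000 → v2 = (0.32143, 1.00000)
Lv2 = (2.32143, 7.28571); divide by 7.28571 → v3 = (0.31863, 1.00000)
Requested entry of v3: 204/204 = 1.0000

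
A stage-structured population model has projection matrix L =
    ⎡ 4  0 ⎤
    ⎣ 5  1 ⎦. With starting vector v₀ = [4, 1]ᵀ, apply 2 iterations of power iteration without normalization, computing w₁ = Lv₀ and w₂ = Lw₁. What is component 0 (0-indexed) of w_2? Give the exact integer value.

w1 = Lv₀ = (16, 21)
w2 = Lw1 = (64, 101)
The requested component of w2 is 64.

64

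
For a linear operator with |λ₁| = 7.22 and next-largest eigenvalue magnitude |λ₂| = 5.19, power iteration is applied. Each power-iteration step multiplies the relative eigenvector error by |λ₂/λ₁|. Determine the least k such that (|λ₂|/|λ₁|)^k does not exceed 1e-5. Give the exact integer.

35

|λ₂/λ₁| = 5.19/7.22 = 0.71884
Need k ≥ ln(1e-5) / ln(0.71884) = -11.5129 / -0.3301 ≈ 34.875
Smallest integer k satisfying the bound: 35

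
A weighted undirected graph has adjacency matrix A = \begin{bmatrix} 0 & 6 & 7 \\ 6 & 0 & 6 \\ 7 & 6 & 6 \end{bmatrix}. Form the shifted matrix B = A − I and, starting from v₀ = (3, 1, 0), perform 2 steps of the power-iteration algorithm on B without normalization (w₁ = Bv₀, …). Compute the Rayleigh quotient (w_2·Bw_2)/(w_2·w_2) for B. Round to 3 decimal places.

μ ≈ 13.242

B = A − I has rows (-1, 6, 7); (6, -1, 6); (7, 6, 5)
w1 = Bv₀ = ((-1)·3 + 6·1 + 7·0; 6·3 + (-1)·1 + 6·0; 7·3 + 6·1 + 5·0) = (3, 17, 27)
w2 = Bw1 = ((-1)·3 + 6·17 + 7·27; 6·3 + (-1)·17 + 6·27; 7·3 + 6·17 + 5·27) = (288, 163, 258)
Bw2 = (2496, 3113, 4284)
w2·Bw2 = 2331539; w2·w2 = 176077; μ ≈ 2331539/176077 = 13.242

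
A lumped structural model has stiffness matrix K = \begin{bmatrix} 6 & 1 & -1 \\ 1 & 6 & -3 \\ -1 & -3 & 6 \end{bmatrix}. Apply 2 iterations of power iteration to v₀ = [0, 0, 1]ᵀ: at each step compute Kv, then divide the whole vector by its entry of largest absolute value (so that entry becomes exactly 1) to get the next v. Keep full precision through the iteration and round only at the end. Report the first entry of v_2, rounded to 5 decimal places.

Kv0 = (-1.000000, -3.000000, 6.000000); divide by 6.000000 → v1 = (-0.166667, -0.500000, 1.000000)
Kv1 = (-2.500000, -6.166667, 7.666667); divide by 7.666667 → v2 = (-0.326087, -0.804348, 1.000000)
Requested entry of v2: -15/46 = -0.32609

-0.32609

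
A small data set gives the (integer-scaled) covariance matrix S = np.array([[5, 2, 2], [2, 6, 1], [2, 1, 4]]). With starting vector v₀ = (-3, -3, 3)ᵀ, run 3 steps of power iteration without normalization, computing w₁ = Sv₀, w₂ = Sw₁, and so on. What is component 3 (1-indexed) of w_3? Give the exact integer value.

w1 = Sv₀ = (5·(-3) + 2·(-3) + 2·3; 2·(-3) + 6·(-3) + 1·3; 2·(-3) + 1·(-3) + 4·3) = (-15, -21, 3)
w2 = Sw1 = (5·(-15) + 2·(-21) + 2·3; 2·(-15) + 6·(-21) + 1·3; 2·(-15) + 1·(-21) + 4·3) = (-111, -153, -39)
w3 = Sw2 = (-939, -1179, -531)
The requested component of w3 is -531.

-531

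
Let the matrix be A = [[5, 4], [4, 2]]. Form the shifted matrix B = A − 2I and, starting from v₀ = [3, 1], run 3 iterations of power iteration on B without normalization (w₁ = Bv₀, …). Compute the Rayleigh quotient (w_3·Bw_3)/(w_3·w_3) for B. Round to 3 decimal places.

μ ≈ 5.763

B = A − 2I has rows (3, 4); (4, 0)
w1 = Bv₀ = (13, 12)
w2 = Bw1 = (87, 52)
w3 = Bw2 = (469, 348)
Bw3 = (2799, 1876)
w3·Bw3 = 1965579; w3·w3 = 341065; μ ≈ 1965579/341065 = 5.763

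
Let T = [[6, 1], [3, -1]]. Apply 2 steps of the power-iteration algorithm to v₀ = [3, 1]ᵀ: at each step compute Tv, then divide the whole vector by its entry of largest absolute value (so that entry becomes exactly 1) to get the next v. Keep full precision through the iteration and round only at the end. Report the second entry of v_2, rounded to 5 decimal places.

Tv0 = (19.000000, 8.000000); divide by 19.000000 → v1 = (1.000000, 0.421053)
Tv1 = (6.421053, 2.578947); divide by 6.421053 → v2 = (1.000000, 0.401639)
Requested entry of v2: 49/122 = 0.40164

0.40164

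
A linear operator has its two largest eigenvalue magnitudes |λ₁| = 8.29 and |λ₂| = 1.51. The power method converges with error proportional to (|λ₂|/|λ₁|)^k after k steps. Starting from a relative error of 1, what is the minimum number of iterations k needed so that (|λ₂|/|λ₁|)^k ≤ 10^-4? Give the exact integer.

6

|λ₂/λ₁| = 1.51/8.29 = 0.18215
Need k ≥ ln(10^-4) / ln(0.18215) = -9.2103 / -1.7029 ≈ 5.408
Smallest integer k satisfying the bound: 6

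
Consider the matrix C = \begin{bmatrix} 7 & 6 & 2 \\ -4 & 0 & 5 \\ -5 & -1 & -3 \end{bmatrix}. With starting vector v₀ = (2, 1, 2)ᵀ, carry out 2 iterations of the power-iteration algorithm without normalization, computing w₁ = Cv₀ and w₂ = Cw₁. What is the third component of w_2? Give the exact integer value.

w1 = Cv₀ = (7·2 + 6·1 + 2·2; (-4)·2 + 0·1 + 5·2; (-5)·2 + (-1)·1 + (-3)·2) = (24, 2, -17)
w2 = Cw1 = (7·24 + 6·2 + 2·(-17); (-4)·24 + 0·2 + 5·(-17); (-5)·24 + (-1)·2 + (-3)·(-17)) = (146, -181, -71)
The requested component of w2 is -71.

-71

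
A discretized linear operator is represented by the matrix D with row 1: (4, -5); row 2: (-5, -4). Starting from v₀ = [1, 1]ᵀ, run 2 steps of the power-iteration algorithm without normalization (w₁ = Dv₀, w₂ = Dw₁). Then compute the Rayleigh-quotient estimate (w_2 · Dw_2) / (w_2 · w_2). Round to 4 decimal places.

-5.0000

w1 = Dv₀ = (-1, -9)
w2 = Dw1 = (41, 41)
Dw2 = (-41, -369)
w2·Dw2 = 41·(-41) + 41·(-369) = -16810; w2·w2 = 41·41 + 41·41 = 3362
λ ≈ -16810/3362 = -5.0000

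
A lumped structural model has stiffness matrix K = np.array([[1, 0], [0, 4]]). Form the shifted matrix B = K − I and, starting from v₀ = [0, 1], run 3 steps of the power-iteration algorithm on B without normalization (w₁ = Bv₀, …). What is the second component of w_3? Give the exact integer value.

B = K − I has rows (0, 0); (0, 3)
w1 = Bv₀ = (0, 3)
w2 = Bw1 = (0, 9)
w3 = Bw2 = (0, 27)
Requested component of w3: 27

27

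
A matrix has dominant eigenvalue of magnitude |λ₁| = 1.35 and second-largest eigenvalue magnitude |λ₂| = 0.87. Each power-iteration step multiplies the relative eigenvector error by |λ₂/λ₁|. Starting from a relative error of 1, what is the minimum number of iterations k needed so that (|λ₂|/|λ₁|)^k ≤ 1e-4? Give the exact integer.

21

|λ₂/λ₁| = 0.87/1.35 = 0.64444
Need k ≥ ln(1e-4) / ln(0.64444) = -9.2103 / -0.4394 ≈ 20.963
Smallest integer k satisfying the bound: 21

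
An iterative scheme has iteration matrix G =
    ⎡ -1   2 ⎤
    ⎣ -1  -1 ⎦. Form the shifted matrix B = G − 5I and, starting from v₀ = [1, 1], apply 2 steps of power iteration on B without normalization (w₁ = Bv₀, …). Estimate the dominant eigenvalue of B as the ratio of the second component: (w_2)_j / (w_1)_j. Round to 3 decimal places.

B = G − 5I has rows (-6, 2); (-1, -6)
w1 = Bv₀ = ((-6)·1 + 2·1; (-1)·1 + (-6)·1) = (-4, -7)
w2 = Bw1 = ((-6)·(-4) + 2·(-7); (-1)·(-4) + (-6)·(-7)) = (10, 46)
Ratio: 46/-7 = -6.571

-6.571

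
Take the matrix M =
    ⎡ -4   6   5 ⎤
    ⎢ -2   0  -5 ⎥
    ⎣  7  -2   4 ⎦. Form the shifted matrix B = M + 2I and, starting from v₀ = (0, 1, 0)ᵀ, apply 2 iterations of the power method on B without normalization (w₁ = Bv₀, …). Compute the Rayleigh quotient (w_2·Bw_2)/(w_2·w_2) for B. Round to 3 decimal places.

0.385

B = M + 2I has rows (-2, 6, 5); (-2, 2, -5); (7, -2, 6)
w1 = Bv₀ = ((-2)·0 + 6·1 + 5·0; (-2)·0 + 2·1 + (-5)·0; 7·0 + (-2)·1 + 6·0) = (6, 2, -2)
w2 = Bw1 = ((-2)·6 + 6·2 + 5·(-2); (-2)·6 + 2·2 + (-5)·(-2); 7·6 + (-2)·2 + 6·(-2)) = (-10, 2, 26)
Bw2 = (162, -106, 82)
w2·Bw2 = 300; w2·w2 = 780; μ ≈ 300/780 = 0.385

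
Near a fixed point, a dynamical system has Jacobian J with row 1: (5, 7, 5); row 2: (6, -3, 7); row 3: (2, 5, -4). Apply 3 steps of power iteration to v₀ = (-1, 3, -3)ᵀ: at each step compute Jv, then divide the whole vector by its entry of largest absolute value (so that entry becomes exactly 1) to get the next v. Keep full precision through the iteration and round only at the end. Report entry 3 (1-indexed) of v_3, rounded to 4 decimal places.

Jv0 = (1.00000, -36.00000, 25.00000); divide by -36.00000 → v1 = (-0.02778, 1.00000, -0.69444)
Jv1 = (3.38889, -8.02778, 7.72222); divide by -8.02778 → v2 = (-0.42215, 1.00000, -0.96194)
Jv2 = (0.07958, -12.26644, 8.00346); divide by -12.26644 → v3 = (-0.00649, 1.00000, -0.65247)
Requested entry of v3: 2313/-3545 = -0.6525

-0.6525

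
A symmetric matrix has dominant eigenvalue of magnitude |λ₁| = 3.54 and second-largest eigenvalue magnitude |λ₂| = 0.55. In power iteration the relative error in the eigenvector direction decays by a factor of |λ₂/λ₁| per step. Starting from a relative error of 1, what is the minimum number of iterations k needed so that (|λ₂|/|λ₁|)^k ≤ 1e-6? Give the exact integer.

8

|λ₂/λ₁| = 0.55/3.54 = 0.15537
Need k ≥ ln(1e-6) / ln(0.15537) = -13.8155 / -1.8620 ≈ 7.420
Smallest integer k satisfying the bound: 8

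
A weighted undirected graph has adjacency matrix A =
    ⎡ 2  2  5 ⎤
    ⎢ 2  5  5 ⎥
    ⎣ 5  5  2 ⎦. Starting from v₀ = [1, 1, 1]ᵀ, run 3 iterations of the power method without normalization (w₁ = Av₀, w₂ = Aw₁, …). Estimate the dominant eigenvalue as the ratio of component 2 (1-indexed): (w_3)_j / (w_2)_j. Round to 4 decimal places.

λ ≈ 11.1522

w1 = Av₀ = (2·1 + 2·1 + 5·1; 2·1 + 5·1 + 5·1; 5·1 + 5·1 + 2·1) = (9, 12, 12)
w2 = Aw1 = (2·9 + 2·12 + 5·12; 2·9 + 5·12 + 5·12; 5·9 + 5·12 + 2·12) = (102, 138, 129)
w3 = Aw2 = (1125, 1539, 1458)
Ratio at component: 1539 / 138 = 11.1522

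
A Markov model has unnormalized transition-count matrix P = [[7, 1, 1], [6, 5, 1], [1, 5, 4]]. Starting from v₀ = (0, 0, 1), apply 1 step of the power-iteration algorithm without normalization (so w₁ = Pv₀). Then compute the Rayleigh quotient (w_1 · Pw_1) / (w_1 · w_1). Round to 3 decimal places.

λ ≈ 6.389

w1 = Pv₀ = (1, 1, 4)
Pw1 = (12, 15, 22)
w1·Pw1 = 1·12 + 1·15 + 4·22 = 115; w1·w1 = 1·1 + 1·1 + 4·4 = 18
λ ≈ 115/18 = 6.389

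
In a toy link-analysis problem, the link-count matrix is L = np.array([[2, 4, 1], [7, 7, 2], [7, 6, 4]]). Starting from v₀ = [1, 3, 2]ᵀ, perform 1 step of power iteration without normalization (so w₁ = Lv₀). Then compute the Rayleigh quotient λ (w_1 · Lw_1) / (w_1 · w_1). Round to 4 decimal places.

w1 = Lv₀ = (2·1 + 4·3 + 1·2; 7·1 + 7·3 + 2·2; 7·1 + 6·3 + 4·2) = (16, 32, 33)
Lw1 = (193, 402, 436)
w1·Lw1 = 16·193 + 32·402 + 33·436 = 30340; w1·w1 = 16·16 + 32·32 + 33·33 = 2369
λ ≈ 30340/2369 = 12.8071

λ ≈ 12.8071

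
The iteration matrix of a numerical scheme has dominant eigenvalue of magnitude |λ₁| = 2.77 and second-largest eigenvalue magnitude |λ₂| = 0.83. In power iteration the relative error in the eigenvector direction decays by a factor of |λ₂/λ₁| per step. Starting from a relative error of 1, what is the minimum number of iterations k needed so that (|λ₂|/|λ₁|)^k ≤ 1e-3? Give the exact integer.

6

|λ₂/λ₁| = 0.83/2.77 = 0.29964
Need k ≥ ln(1e-3) / ln(0.29964) = -6.9078 / -1.2052 ≈ 5.732
Smallest integer k satisfying the bound: 6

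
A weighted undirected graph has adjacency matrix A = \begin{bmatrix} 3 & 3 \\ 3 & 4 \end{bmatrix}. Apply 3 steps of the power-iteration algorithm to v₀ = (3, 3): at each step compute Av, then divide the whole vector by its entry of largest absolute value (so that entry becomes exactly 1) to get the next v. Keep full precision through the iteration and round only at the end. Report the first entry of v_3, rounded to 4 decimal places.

Av0 = (18.00000, 21.00000); divide by 21.00000 → v1 = (0.85714, 1.00000)
Av1 = (5.57143, 6.57143); divide by 6.57143 → v2 = (0.84783, 1.00000)
Av2 = (5.54348, 6.54348); divide by 6.54348 → v3 = (0.84718, 1.00000)
Requested entry of v3: 765/903 = 0.8472

0.8472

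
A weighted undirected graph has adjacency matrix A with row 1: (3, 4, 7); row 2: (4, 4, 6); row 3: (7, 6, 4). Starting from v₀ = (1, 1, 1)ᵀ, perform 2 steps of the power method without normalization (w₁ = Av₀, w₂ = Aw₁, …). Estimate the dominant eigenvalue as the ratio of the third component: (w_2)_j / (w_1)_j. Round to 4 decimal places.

14.7059

w1 = Av₀ = (3·1 + 4·1 + 7·1; 4·1 + 4·1 + 6·1; 7·1 + 6·1 + 4·1) = (14, 14, 17)
w2 = Aw1 = (3·14 + 4·14 + 7·17; 4·14 + 4·14 + 6·17; 7·14 + 6·14 + 4·17) = (217, 214, 250)
Ratio at component: 250 / 17 = 14.7059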